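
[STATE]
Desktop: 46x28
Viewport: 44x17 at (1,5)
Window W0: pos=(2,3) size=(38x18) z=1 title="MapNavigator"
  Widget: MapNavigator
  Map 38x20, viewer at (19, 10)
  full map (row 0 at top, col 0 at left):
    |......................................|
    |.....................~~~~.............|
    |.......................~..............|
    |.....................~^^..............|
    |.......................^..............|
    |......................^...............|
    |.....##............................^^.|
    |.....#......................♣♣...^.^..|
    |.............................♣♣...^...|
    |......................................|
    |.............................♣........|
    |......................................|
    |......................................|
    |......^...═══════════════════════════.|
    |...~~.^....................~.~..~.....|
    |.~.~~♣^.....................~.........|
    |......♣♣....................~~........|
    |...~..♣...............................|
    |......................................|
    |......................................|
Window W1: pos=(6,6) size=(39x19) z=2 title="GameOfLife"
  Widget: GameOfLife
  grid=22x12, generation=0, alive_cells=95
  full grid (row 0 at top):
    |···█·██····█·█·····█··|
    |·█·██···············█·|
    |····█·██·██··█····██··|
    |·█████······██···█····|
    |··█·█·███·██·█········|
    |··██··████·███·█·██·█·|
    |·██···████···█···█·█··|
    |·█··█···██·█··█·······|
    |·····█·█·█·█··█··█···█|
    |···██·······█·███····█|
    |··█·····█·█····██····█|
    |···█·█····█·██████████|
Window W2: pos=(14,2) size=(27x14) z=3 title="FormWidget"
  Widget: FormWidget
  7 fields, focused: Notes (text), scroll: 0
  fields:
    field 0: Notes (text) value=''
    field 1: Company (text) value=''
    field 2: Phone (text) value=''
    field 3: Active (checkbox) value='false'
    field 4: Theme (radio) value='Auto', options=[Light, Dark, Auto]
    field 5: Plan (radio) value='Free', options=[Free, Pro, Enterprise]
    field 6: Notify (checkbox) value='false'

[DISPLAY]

 ┠───────────┃> Notes:      [         ]┃    
 ┃...┏━━━━━━━┃  Company:    [         ]┃━━━┓
 ┃...┃ GameOf┃  Phone:      [         ]┃   ┃
 ┃...┠───────┃  Active:     [ ]        ┃───┨
 ┃...┃Gen: 0 ┃  Theme:      ( ) Light  ┃   ┃
 ┃...┃···█·██┃  Plan:       (●) Free  (┃   ┃
 ┃...┃·█·██··┃  Notify:     [ ]        ┃   ┃
 ┃...┃····█·█┃                         ┃   ┃
 ┃...┃·█████·┃                         ┃   ┃
 ┃...┃··█·█·█┃                         ┃   ┃
 ┃...┃··██··█┗━━━━━━━━━━━━━━━━━━━━━━━━━┛   ┃
 ┃...┃·██···████···█···█·█··               ┃
 ┃..~┃·█··█···██·█··█·······               ┃
 ┃~.~┃·····█·█·█·█··█··█···█               ┃
 ┃...┃···██·······█·███····█               ┃
 ┗━━━┃··█·····█·█····██····█               ┃
     ┃···█·█····█·██████████               ┃


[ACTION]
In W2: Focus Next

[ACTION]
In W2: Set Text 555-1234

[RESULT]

 ┠───────────┃  Notes:      [         ]┃    
 ┃...┏━━━━━━━┃> Company:    [555-1234 ]┃━━━┓
 ┃...┃ GameOf┃  Phone:      [         ]┃   ┃
 ┃...┠───────┃  Active:     [ ]        ┃───┨
 ┃...┃Gen: 0 ┃  Theme:      ( ) Light  ┃   ┃
 ┃...┃···█·██┃  Plan:       (●) Free  (┃   ┃
 ┃...┃·█·██··┃  Notify:     [ ]        ┃   ┃
 ┃...┃····█·█┃                         ┃   ┃
 ┃...┃·█████·┃                         ┃   ┃
 ┃...┃··█·█·█┃                         ┃   ┃
 ┃...┃··██··█┗━━━━━━━━━━━━━━━━━━━━━━━━━┛   ┃
 ┃...┃·██···████···█···█·█··               ┃
 ┃..~┃·█··█···██·█··█·······               ┃
 ┃~.~┃·····█·█·█·█··█··█···█               ┃
 ┃...┃···██·······█·███····█               ┃
 ┗━━━┃··█·····█·█····██····█               ┃
     ┃···█·█····█·██████████               ┃


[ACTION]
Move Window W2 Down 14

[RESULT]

 ┠────────────────────────────────────┨     
 ┃...┏━━━━━━━━━━━━━━━━━━━━━━━━━━━━━━━━━━━━━┓
 ┃...┃ GameOfLife                          ┃
 ┃...┠─────────────────────────────────────┨
 ┃...┃Gen: 0                               ┃
 ┃...┃···█·██····█·█·····█··               ┃
 ┃...┃·█·██···············█·               ┃
 ┃...┃····█·██·██··█····██··               ┃
 ┃...┃·█████······██···█····               ┃
 ┃...┃··█·█·█┏━━━━━━━━━━━━━━━━━━━━━━━━━┓   ┃
 ┃...┃··██··█┃ FormWidget              ┃   ┃
 ┃...┃·██···█┠─────────────────────────┨   ┃
 ┃..~┃·█··█··┃  Notes:      [         ]┃   ┃
 ┃~.~┃·····█·┃> Company:    [555-1234 ]┃   ┃
 ┃...┃···██··┃  Phone:      [         ]┃   ┃
 ┗━━━┃··█····┃  Active:     [ ]        ┃   ┃
     ┃···█·█·┃  Theme:      ( ) Light  ┃   ┃


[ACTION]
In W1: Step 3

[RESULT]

 ┠────────────────────────────────────┨     
 ┃...┏━━━━━━━━━━━━━━━━━━━━━━━━━━━━━━━━━━━━━┓
 ┃...┃ GameOfLife                          ┃
 ┃...┠─────────────────────────────────────┨
 ┃...┃Gen: 3                               ┃
 ┃...┃··█·██······█·········               ┃
 ┃...┃·█···█·····█·█···██···               ┃
 ┃...┃██·██·········█··██···               ┃
 ┃...┃·██·············██····               ┃
 ┃...┃·······┏━━━━━━━━━━━━━━━━━━━━━━━━━┓   ┃
 ┃...┃·······┃ FormWidget              ┃   ┃
 ┃...┃·██··██┠─────────────────────────┨   ┃
 ┃..~┃·█·█·█·┃  Notes:      [         ]┃   ┃
 ┃~.~┃·█···█·┃> Company:    [555-1234 ]┃   ┃
 ┃...┃··█····┃  Phone:      [         ]┃   ┃
 ┗━━━┃··███··┃  Active:     [ ]        ┃   ┃
     ┃·······┃  Theme:      ( ) Light  ┃   ┃


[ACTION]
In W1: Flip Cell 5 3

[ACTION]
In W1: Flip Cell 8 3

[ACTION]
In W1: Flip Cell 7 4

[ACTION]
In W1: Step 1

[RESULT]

 ┠────────────────────────────────────┨     
 ┃...┏━━━━━━━━━━━━━━━━━━━━━━━━━━━━━━━━━━━━━┓
 ┃...┃ GameOfLife                          ┃
 ┃...┠─────────────────────────────────────┨
 ┃...┃Gen: 4                               ┃
 ┃...┃····██······█·········               ┃
 ┃...┃██···█······██···██···               ┃
 ┃...┃█··██·················               ┃
 ┃...┃████···········██·█···               ┃
 ┃...┃··█····┏━━━━━━━━━━━━━━━━━━━━━━━━━┓   ┃
 ┃...┃··█····┃ FormWidget              ┃   ┃
 ┃...┃·█···██┠─────────────────────────┨   ┃
 ┃..~┃██·█···┃  Notes:      [         ]┃   ┃
 ┃~.~┃·█·█·█·┃> Company:    [555-1234 ]┃   ┃
 ┃...┃·█·····┃  Phone:      [         ]┃   ┃
 ┗━━━┃··██···┃  Active:     [ ]        ┃   ┃
     ┃···█···┃  Theme:      ( ) Light  ┃   ┃


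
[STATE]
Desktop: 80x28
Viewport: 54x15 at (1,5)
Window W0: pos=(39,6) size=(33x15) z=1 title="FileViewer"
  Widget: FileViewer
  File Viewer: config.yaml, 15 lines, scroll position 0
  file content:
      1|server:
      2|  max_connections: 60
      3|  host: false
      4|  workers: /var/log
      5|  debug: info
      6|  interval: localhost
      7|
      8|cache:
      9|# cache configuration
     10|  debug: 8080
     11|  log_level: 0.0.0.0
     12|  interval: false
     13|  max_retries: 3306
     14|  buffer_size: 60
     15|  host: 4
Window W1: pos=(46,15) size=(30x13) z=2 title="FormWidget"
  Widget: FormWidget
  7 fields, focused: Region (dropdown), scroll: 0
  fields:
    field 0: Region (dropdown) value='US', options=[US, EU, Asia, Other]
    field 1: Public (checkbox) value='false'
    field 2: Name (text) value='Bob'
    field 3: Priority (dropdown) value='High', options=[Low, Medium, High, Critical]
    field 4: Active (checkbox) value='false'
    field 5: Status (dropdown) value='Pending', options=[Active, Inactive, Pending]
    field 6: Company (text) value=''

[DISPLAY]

                                                      
                                      ┏━━━━━━━━━━━━━━━
                                      ┃ FileViewer    
                                      ┠───────────────
                                      ┃server:        
                                      ┃  max_connectio
                                      ┃  host: false  
                                      ┃  workers: /var
                                      ┃  debug: info  
                                      ┃  interval: loc
                                      ┃      ┏━━━━━━━━
                                      ┃cache:┃ FormWid
                                      ┃# cach┠────────
                                      ┃  debu┃> Region
                                      ┃  log_┃  Public


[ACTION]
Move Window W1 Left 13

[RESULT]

                                                      
                                      ┏━━━━━━━━━━━━━━━
                                      ┃ FileViewer    
                                      ┠───────────────
                                      ┃server:        
                                      ┃  max_connectio
                                      ┃  host: false  
                                      ┃  workers: /var
                                      ┃  debug: info  
                                      ┃  interval: loc
                                ┏━━━━━━━━━━━━━━━━━━━━━
                                ┃ FormWidget          
                                ┠─────────────────────
                                ┃> Region:     [US    
                                ┃  Public:     [ ]    


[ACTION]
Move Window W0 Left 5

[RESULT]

                                                      
                                 ┏━━━━━━━━━━━━━━━━━━━━
                                 ┃ FileViewer         
                                 ┠────────────────────
                                 ┃server:             
                                 ┃  max_connections: 6
                                 ┃  host: false       
                                 ┃  workers: /var/log 
                                 ┃  debug: info       
                                 ┃  interval: localhos
                                ┏━━━━━━━━━━━━━━━━━━━━━
                                ┃ FormWidget          
                                ┠─────────────────────
                                ┃> Region:     [US    
                                ┃  Public:     [ ]    


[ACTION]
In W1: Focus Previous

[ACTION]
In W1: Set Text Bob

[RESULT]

                                                      
                                 ┏━━━━━━━━━━━━━━━━━━━━
                                 ┃ FileViewer         
                                 ┠────────────────────
                                 ┃server:             
                                 ┃  max_connections: 6
                                 ┃  host: false       
                                 ┃  workers: /var/log 
                                 ┃  debug: info       
                                 ┃  interval: localhos
                                ┏━━━━━━━━━━━━━━━━━━━━━
                                ┃ FormWidget          
                                ┠─────────────────────
                                ┃  Region:     [US    
                                ┃  Public:     [ ]    


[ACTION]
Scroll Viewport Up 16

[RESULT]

                                                      
                                                      
                                                      
                                                      
                                                      
                                                      
                                 ┏━━━━━━━━━━━━━━━━━━━━
                                 ┃ FileViewer         
                                 ┠────────────────────
                                 ┃server:             
                                 ┃  max_connections: 6
                                 ┃  host: false       
                                 ┃  workers: /var/log 
                                 ┃  debug: info       
                                 ┃  interval: localhos


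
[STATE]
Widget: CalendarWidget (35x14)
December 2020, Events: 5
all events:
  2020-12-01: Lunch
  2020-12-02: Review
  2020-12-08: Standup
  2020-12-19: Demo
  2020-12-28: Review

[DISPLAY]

           December 2020           
Mo Tu We Th Fr Sa Su               
    1*  2*  3  4  5  6             
 7  8*  9 10 11 12 13              
14 15 16 17 18 19* 20              
21 22 23 24 25 26 27               
28* 29 30 31                       
                                   
                                   
                                   
                                   
                                   
                                   
                                   


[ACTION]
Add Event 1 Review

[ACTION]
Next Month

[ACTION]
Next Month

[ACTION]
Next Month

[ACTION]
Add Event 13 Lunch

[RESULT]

             March 2021            
Mo Tu We Th Fr Sa Su               
 1  2  3  4  5  6  7               
 8  9 10 11 12 13* 14              
15 16 17 18 19 20 21               
22 23 24 25 26 27 28               
29 30 31                           
                                   
                                   
                                   
                                   
                                   
                                   
                                   


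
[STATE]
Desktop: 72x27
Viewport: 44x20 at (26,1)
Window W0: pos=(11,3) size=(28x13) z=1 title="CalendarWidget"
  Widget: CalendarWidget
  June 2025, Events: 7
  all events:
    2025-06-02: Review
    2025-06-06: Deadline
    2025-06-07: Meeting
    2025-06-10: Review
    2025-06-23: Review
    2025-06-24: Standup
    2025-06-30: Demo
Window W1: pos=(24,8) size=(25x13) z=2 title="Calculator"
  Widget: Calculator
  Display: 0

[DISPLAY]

                                            
                                            
━━━━━━━━━━━━┓                               
t           ┃                               
────────────┨                               
025         ┃                               
 Sa Su      ┃                               
━━━━━━━━━━━━━━━━━━━━━━┓                     
Calculator            ┃                     
──────────────────────┨                     
                     0┃                     
───┬───┬───┬───┐      ┃                     
 7 │ 8 │ 9 │ ÷ │      ┃                     
───┼───┼───┼───┤      ┃                     
 4 │ 5 │ 6 │ × │      ┃                     
───┼───┼───┼───┤      ┃                     
 1 │ 2 │ 3 │ - │      ┃                     
───┼───┼───┼───┤      ┃                     
 0 │ . │ = │ + │      ┃                     
━━━━━━━━━━━━━━━━━━━━━━┛                     


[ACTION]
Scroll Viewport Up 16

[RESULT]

                                            
                                            
                                            
━━━━━━━━━━━━┓                               
t           ┃                               
────────────┨                               
025         ┃                               
 Sa Su      ┃                               
━━━━━━━━━━━━━━━━━━━━━━┓                     
Calculator            ┃                     
──────────────────────┨                     
                     0┃                     
───┬───┬───┬───┐      ┃                     
 7 │ 8 │ 9 │ ÷ │      ┃                     
───┼───┼───┼───┤      ┃                     
 4 │ 5 │ 6 │ × │      ┃                     
───┼───┼───┼───┤      ┃                     
 1 │ 2 │ 3 │ - │      ┃                     
───┼───┼───┼───┤      ┃                     
 0 │ . │ = │ + │      ┃                     


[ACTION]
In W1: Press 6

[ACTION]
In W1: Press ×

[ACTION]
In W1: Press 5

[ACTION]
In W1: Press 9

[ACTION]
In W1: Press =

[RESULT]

                                            
                                            
                                            
━━━━━━━━━━━━┓                               
t           ┃                               
────────────┨                               
025         ┃                               
 Sa Su      ┃                               
━━━━━━━━━━━━━━━━━━━━━━┓                     
Calculator            ┃                     
──────────────────────┨                     
                   354┃                     
───┬───┬───┬───┐      ┃                     
 7 │ 8 │ 9 │ ÷ │      ┃                     
───┼───┼───┼───┤      ┃                     
 4 │ 5 │ 6 │ × │      ┃                     
───┼───┼───┼───┤      ┃                     
 1 │ 2 │ 3 │ - │      ┃                     
───┼───┼───┼───┤      ┃                     
 0 │ . │ = │ + │      ┃                     


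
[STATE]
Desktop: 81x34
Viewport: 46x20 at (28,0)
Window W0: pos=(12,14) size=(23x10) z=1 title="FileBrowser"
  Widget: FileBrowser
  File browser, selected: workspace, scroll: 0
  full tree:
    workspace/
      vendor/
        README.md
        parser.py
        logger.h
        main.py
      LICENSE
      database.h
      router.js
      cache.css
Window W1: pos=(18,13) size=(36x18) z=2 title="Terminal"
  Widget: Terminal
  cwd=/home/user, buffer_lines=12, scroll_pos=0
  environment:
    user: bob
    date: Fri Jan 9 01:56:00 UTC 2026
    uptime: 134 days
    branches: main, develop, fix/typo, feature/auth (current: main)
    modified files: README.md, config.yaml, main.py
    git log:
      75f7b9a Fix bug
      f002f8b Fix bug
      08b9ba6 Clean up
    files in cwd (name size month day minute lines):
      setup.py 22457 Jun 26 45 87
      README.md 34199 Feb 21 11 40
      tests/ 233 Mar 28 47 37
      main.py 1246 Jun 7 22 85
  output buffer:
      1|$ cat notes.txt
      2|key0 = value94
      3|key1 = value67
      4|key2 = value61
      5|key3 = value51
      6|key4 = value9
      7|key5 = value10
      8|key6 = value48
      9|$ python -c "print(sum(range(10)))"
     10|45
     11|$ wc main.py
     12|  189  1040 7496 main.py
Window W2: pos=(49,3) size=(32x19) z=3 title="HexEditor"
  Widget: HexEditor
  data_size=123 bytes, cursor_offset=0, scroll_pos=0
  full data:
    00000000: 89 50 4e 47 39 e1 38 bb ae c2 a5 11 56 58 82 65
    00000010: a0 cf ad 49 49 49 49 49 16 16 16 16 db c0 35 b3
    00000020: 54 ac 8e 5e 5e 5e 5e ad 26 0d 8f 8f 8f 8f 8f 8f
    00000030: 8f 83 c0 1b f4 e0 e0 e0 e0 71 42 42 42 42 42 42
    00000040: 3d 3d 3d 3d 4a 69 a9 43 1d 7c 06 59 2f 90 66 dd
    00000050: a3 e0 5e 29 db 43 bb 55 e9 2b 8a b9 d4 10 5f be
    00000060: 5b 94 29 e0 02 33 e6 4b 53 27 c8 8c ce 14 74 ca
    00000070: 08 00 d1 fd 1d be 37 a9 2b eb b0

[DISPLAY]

                                              
                                              
                                              
                     ┏━━━━━━━━━━━━━━━━━━━━━━━━
                     ┃ HexEditor              
                     ┠────────────────────────
                     ┃00000000  89 50 4e 47 39
                     ┃00000010  a0 cf ad 49 49
                     ┃00000020  54 ac 8e 5e 5e
                     ┃00000030  8f 83 c0 1b f4
                     ┃00000040  3d 3d 3d 3d 4a
                     ┃00000050  a3 e0 5e 29 db
                     ┃00000060  5b 94 29 e0 02
━━━━━━━━━━━━━━━━━━━━━┃00000070  08 00 d1 fd 1d
                     ┃                        
─────────────────────┃                        
es.txt               ┃                        
lue94                ┃                        
lue67                ┃                        
lue61                ┃                        


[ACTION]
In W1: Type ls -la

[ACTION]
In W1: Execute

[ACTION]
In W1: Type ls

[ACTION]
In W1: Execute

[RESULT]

                                              
                                              
                                              
                     ┏━━━━━━━━━━━━━━━━━━━━━━━━
                     ┃ HexEditor              
                     ┠────────────────────────
                     ┃00000000  89 50 4e 47 39
                     ┃00000010  a0 cf ad 49 49
                     ┃00000020  54 ac 8e 5e 5e
                     ┃00000030  8f 83 c0 1b f4
                     ┃00000040  3d 3d 3d 3d 4a
                     ┃00000050  a3 e0 5e 29 db
                     ┃00000060  5b 94 29 e0 02
━━━━━━━━━━━━━━━━━━━━━┃00000070  08 00 d1 fd 1d
                     ┃                        
─────────────────────┃                        
lue10                ┃                        
lue48                ┃                        
-c "print(sum(range(1┃                        
                     ┃                        


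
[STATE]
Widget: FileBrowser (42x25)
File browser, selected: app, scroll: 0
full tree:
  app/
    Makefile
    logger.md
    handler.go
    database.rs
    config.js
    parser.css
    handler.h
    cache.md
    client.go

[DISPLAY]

> [-] app/                                
    Makefile                              
    logger.md                             
    handler.go                            
    database.rs                           
    config.js                             
    parser.css                            
    handler.h                             
    cache.md                              
    client.go                             
                                          
                                          
                                          
                                          
                                          
                                          
                                          
                                          
                                          
                                          
                                          
                                          
                                          
                                          
                                          


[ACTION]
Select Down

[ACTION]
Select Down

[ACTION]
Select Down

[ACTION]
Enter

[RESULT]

  [-] app/                                
    Makefile                              
    logger.md                             
  > handler.go                            
    database.rs                           
    config.js                             
    parser.css                            
    handler.h                             
    cache.md                              
    client.go                             
                                          
                                          
                                          
                                          
                                          
                                          
                                          
                                          
                                          
                                          
                                          
                                          
                                          
                                          
                                          


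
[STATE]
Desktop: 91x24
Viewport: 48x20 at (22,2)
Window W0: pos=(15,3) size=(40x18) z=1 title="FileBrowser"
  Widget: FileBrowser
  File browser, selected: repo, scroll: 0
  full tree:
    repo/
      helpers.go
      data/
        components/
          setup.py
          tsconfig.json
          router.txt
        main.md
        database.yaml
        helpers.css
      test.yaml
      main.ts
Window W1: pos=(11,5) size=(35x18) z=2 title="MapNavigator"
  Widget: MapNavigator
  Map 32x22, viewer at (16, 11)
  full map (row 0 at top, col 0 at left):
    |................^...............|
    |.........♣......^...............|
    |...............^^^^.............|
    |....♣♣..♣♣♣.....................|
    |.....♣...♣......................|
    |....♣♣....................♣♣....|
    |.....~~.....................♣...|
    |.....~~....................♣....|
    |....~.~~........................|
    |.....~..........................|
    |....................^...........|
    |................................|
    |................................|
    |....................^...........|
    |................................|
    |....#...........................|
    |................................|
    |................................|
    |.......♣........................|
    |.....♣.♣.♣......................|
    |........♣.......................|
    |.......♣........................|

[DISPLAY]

                                                
━━━━━━━━━━━━━━━━━━━━━━━━━━━━━━━━┓               
rowser                          ┃               
━━━━━━━━━━━━━━━━━━━━━━━┓────────┨               
tor                    ┃        ┃               
───────────────────────┨        ┃               
...................... ┃        ┃               
................♣♣.... ┃        ┃               
..................♣... ┃        ┃               
.................♣.... ┃        ┃               
...................... ┃        ┃               
...................... ┃        ┃               
..........^........... ┃        ┃               
......@............... ┃        ┃               
...................... ┃        ┃               
..........^........... ┃        ┃               
...................... ┃        ┃               
...................... ┃        ┃               
...................... ┃━━━━━━━━┛               
...................... ┃                        


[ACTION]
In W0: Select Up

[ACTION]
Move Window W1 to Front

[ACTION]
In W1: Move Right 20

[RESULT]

                                                
━━━━━━━━━━━━━━━━━━━━━━━━━━━━━━━━┓               
rowser                          ┃               
━━━━━━━━━━━━━━━━━━━━━━━┓────────┨               
tor                    ┃        ┃               
───────────────────────┨        ┃               
.......                ┃        ┃               
.♣♣....                ┃        ┃               
...♣...                ┃        ┃               
..♣....                ┃        ┃               
.......                ┃        ┃               
.......                ┃        ┃               
.......                ┃        ┃               
......@                ┃        ┃               
.......                ┃        ┃               
.......                ┃        ┃               
.......                ┃        ┃               
.......                ┃        ┃               
.......                ┃━━━━━━━━┛               
.......                ┃                        


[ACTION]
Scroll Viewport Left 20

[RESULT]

                                                
             ┏━━━━━━━━━━━━━━━━━━━━━━━━━━━━━━━━━━
             ┃ FileBrowser                      
         ┏━━━━━━━━━━━━━━━━━━━━━━━━━━━━━━━━━┓────
         ┃ MapNavigator                    ┃    
         ┠─────────────────────────────────┨    
         ┃.................                ┃    
         ┃...........♣♣....                ┃    
         ┃.............♣...                ┃    
         ┃............♣....                ┃    
         ┃.................                ┃    
         ┃.................                ┃    
         ┃.....^...........                ┃    
         ┃................@                ┃    
         ┃.................                ┃    
         ┃.....^...........                ┃    
         ┃.................                ┃    
         ┃.................                ┃    
         ┃.................                ┃━━━━
         ┃.................                ┃    


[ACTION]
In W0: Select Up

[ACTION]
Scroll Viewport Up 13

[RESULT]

                                                
                                                
                                                
             ┏━━━━━━━━━━━━━━━━━━━━━━━━━━━━━━━━━━
             ┃ FileBrowser                      
         ┏━━━━━━━━━━━━━━━━━━━━━━━━━━━━━━━━━┓────
         ┃ MapNavigator                    ┃    
         ┠─────────────────────────────────┨    
         ┃.................                ┃    
         ┃...........♣♣....                ┃    
         ┃.............♣...                ┃    
         ┃............♣....                ┃    
         ┃.................                ┃    
         ┃.................                ┃    
         ┃.....^...........                ┃    
         ┃................@                ┃    
         ┃.................                ┃    
         ┃.....^...........                ┃    
         ┃.................                ┃    
         ┃.................                ┃    


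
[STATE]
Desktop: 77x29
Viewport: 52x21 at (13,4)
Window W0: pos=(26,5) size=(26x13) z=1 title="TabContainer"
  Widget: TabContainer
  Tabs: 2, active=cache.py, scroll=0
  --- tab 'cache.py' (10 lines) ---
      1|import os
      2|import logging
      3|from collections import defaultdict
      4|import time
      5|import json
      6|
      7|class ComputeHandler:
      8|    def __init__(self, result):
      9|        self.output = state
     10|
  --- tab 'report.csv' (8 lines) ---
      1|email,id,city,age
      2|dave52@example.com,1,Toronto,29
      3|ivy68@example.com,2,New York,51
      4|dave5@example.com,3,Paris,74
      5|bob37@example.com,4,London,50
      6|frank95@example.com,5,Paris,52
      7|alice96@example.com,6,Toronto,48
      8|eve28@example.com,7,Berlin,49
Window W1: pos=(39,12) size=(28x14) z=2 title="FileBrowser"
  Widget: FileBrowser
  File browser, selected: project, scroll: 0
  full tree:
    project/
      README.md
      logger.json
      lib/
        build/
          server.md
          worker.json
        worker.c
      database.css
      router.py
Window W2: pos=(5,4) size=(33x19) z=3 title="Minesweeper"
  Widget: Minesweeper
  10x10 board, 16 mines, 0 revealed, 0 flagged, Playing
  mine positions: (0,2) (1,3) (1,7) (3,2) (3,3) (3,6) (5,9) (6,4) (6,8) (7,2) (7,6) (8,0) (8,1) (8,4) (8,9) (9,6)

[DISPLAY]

━━━━━━━━━━━━━━━━━━━━━━━━┓                           
eeper                   ┃━━━━━━━━━━━━━┓             
────────────────────────┨er           ┃             
■■■                     ┃─────────────┨             
■■■                     ┃ report.csv  ┃             
■■■                     ┃─────────────┃             
■■■                     ┃             ┃             
■■■                     ┃ing          ┃             
■■■                     ┃t┏━━━━━━━━━━━━━━━━━━━━━━━━━
■■■                     ┃ ┃ FileBrowser             
■■■                     ┃ ┠─────────────────────────
■■■                     ┃ ┃> [-] project/           
■■■                     ┃t┃    README.md            
                        ┃━┃    logger.json          
                        ┃ ┃    [+] lib/             
                        ┃ ┃    database.css         
                        ┃ ┃    router.py            
                        ┃ ┃                         
━━━━━━━━━━━━━━━━━━━━━━━━┛ ┃                         
                          ┃                         
                          ┃                         


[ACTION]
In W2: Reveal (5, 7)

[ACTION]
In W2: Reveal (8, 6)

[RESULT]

━━━━━━━━━━━━━━━━━━━━━━━━┓                           
eeper                   ┃━━━━━━━━━━━━━┓             
────────────────────────┨er           ┃             
■■■                     ┃─────────────┨             
■■■                     ┃ report.csv  ┃             
■■■                     ┃─────────────┃             
■■■                     ┃             ┃             
■■■                     ┃ing          ┃             
1■■                     ┃t┏━━━━━━━━━━━━━━━━━━━━━━━━━
■■■                     ┃ ┃ FileBrowser             
■■■                     ┃ ┠─────────────────────────
■■■                     ┃ ┃> [-] project/           
■■■                     ┃t┃    README.md            
                        ┃━┃    logger.json          
                        ┃ ┃    [+] lib/             
                        ┃ ┃    database.css         
                        ┃ ┃    router.py            
                        ┃ ┃                         
━━━━━━━━━━━━━━━━━━━━━━━━┛ ┃                         
                          ┃                         
                          ┃                         


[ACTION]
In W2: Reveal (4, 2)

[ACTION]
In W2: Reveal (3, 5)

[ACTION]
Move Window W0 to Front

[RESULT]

━━━━━━━━━━━━━━━━━━━━━━━━┓                           
eeper        ┏━━━━━━━━━━━━━━━━━━━━━━━━┓             
─────────────┃ TabContainer           ┃             
■■■          ┠────────────────────────┨             
■■■          ┃[cache.py]│ report.csv  ┃             
■■■          ┃────────────────────────┃             
■■■          ┃import os               ┃             
■■■          ┃import logging          ┃             
1■■          ┃from collections import ┃━━━━━━━━━━━━━
■■■          ┃import time             ┃             
■■■          ┃import json             ┃─────────────
■■■          ┃                        ┃t/           
■■■          ┃class ComputeHandler:   ┃d            
             ┗━━━━━━━━━━━━━━━━━━━━━━━━┛son          
                        ┃ ┃    [+] lib/             
                        ┃ ┃    database.css         
                        ┃ ┃    router.py            
                        ┃ ┃                         
━━━━━━━━━━━━━━━━━━━━━━━━┛ ┃                         
                          ┃                         
                          ┃                         
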